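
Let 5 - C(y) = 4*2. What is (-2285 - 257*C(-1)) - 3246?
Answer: -4760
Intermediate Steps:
C(y) = -3 (C(y) = 5 - 4*2 = 5 - 1*8 = 5 - 8 = -3)
(-2285 - 257*C(-1)) - 3246 = (-2285 - 257*(-3)) - 3246 = (-2285 + 771) - 3246 = -1514 - 3246 = -4760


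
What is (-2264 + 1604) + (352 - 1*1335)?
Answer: -1643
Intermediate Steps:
(-2264 + 1604) + (352 - 1*1335) = -660 + (352 - 1335) = -660 - 983 = -1643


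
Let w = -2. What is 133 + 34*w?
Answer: 65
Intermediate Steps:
133 + 34*w = 133 + 34*(-2) = 133 - 68 = 65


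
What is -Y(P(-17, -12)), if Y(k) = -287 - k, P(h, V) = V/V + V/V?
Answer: 289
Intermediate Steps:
P(h, V) = 2 (P(h, V) = 1 + 1 = 2)
-Y(P(-17, -12)) = -(-287 - 1*2) = -(-287 - 2) = -1*(-289) = 289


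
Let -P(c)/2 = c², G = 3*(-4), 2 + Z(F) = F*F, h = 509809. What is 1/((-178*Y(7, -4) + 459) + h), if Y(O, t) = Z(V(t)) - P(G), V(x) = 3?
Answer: 1/457758 ≈ 2.1846e-6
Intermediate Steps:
Z(F) = -2 + F² (Z(F) = -2 + F*F = -2 + F²)
G = -12
P(c) = -2*c²
Y(O, t) = 295 (Y(O, t) = (-2 + 3²) - (-2)*(-12)² = (-2 + 9) - (-2)*144 = 7 - 1*(-288) = 7 + 288 = 295)
1/((-178*Y(7, -4) + 459) + h) = 1/((-178*295 + 459) + 509809) = 1/((-52510 + 459) + 509809) = 1/(-52051 + 509809) = 1/457758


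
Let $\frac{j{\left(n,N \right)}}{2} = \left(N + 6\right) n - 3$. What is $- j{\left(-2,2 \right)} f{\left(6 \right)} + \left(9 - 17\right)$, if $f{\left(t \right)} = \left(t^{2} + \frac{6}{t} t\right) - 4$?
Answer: $1436$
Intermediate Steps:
$j{\left(n,N \right)} = -6 + 2 n \left(6 + N\right)$ ($j{\left(n,N \right)} = 2 \left(\left(N + 6\right) n - 3\right) = 2 \left(\left(6 + N\right) n - 3\right) = 2 \left(n \left(6 + N\right) - 3\right) = 2 \left(-3 + n \left(6 + N\right)\right) = -6 + 2 n \left(6 + N\right)$)
$f{\left(t \right)} = 2 + t^{2}$ ($f{\left(t \right)} = \left(t^{2} + 6\right) - 4 = \left(6 + t^{2}\right) - 4 = 2 + t^{2}$)
$- j{\left(-2,2 \right)} f{\left(6 \right)} + \left(9 - 17\right) = - (-6 + 12 \left(-2\right) + 2 \cdot 2 \left(-2\right)) \left(2 + 6^{2}\right) + \left(9 - 17\right) = - (-6 - 24 - 8) \left(2 + 36\right) - 8 = \left(-1\right) \left(-38\right) 38 - 8 = 38 \cdot 38 - 8 = 1444 - 8 = 1436$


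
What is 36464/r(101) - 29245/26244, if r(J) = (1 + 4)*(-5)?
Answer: -957692341/656100 ≈ -1459.7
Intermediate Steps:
r(J) = -25 (r(J) = 5*(-5) = -25)
36464/r(101) - 29245/26244 = 36464/(-25) - 29245/26244 = 36464*(-1/25) - 29245*1/26244 = -36464/25 - 29245/26244 = -957692341/656100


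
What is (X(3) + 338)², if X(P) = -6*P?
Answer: 102400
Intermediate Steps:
(X(3) + 338)² = (-6*3 + 338)² = (-18 + 338)² = 320² = 102400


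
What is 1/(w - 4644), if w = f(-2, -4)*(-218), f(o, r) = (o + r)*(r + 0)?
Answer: -1/9876 ≈ -0.00010126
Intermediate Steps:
f(o, r) = r*(o + r) (f(o, r) = (o + r)*r = r*(o + r))
w = -5232 (w = -4*(-2 - 4)*(-218) = -4*(-6)*(-218) = 24*(-218) = -5232)
1/(w - 4644) = 1/(-5232 - 4644) = 1/(-9876) = -1/9876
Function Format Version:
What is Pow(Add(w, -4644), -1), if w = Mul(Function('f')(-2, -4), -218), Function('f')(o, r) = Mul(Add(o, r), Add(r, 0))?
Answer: Rational(-1, 9876) ≈ -0.00010126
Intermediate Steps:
Function('f')(o, r) = Mul(r, Add(o, r)) (Function('f')(o, r) = Mul(Add(o, r), r) = Mul(r, Add(o, r)))
w = -5232 (w = Mul(Mul(-4, Add(-2, -4)), -218) = Mul(Mul(-4, -6), -218) = Mul(24, -218) = -5232)
Pow(Add(w, -4644), -1) = Pow(Add(-5232, -4644), -1) = Pow(-9876, -1) = Rational(-1, 9876)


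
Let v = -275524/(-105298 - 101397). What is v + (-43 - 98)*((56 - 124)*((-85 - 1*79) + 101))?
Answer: -124852599056/206695 ≈ -6.0404e+5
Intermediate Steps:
v = 275524/206695 (v = -275524/(-206695) = -275524*(-1/206695) = 275524/206695 ≈ 1.3330)
v + (-43 - 98)*((56 - 124)*((-85 - 1*79) + 101)) = 275524/206695 + (-43 - 98)*((56 - 124)*((-85 - 1*79) + 101)) = 275524/206695 - (-9588)*((-85 - 79) + 101) = 275524/206695 - (-9588)*(-164 + 101) = 275524/206695 - (-9588)*(-63) = 275524/206695 - 141*4284 = 275524/206695 - 604044 = -124852599056/206695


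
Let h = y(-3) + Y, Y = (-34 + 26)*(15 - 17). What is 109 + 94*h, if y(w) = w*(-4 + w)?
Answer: 3587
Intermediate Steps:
Y = 16 (Y = -8*(-2) = 16)
h = 37 (h = -3*(-4 - 3) + 16 = -3*(-7) + 16 = 21 + 16 = 37)
109 + 94*h = 109 + 94*37 = 109 + 3478 = 3587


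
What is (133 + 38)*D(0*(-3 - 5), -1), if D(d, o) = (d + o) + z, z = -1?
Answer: -342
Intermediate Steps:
D(d, o) = -1 + d + o (D(d, o) = (d + o) - 1 = -1 + d + o)
(133 + 38)*D(0*(-3 - 5), -1) = (133 + 38)*(-1 + 0*(-3 - 5) - 1) = 171*(-1 + 0*(-8) - 1) = 171*(-1 + 0 - 1) = 171*(-2) = -342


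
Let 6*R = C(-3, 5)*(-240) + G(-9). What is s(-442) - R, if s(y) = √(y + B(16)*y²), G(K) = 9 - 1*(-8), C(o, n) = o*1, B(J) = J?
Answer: -737/6 + √3125382 ≈ 1645.0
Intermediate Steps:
C(o, n) = o
G(K) = 17 (G(K) = 9 + 8 = 17)
s(y) = √(y + 16*y²)
R = 737/6 (R = (-3*(-240) + 17)/6 = (720 + 17)/6 = (⅙)*737 = 737/6 ≈ 122.83)
s(-442) - R = √(-442*(1 + 16*(-442))) - 1*737/6 = √(-442*(1 - 7072)) - 737/6 = √(-442*(-7071)) - 737/6 = √3125382 - 737/6 = -737/6 + √3125382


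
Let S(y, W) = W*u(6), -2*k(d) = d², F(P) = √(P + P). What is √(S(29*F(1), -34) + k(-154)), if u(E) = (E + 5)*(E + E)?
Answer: I*√16346 ≈ 127.85*I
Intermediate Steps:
F(P) = √2*√P (F(P) = √(2*P) = √2*√P)
u(E) = 2*E*(5 + E) (u(E) = (5 + E)*(2*E) = 2*E*(5 + E))
k(d) = -d²/2
S(y, W) = 132*W (S(y, W) = W*(2*6*(5 + 6)) = W*(2*6*11) = W*132 = 132*W)
√(S(29*F(1), -34) + k(-154)) = √(132*(-34) - ½*(-154)²) = √(-4488 - ½*23716) = √(-4488 - 11858) = √(-16346) = I*√16346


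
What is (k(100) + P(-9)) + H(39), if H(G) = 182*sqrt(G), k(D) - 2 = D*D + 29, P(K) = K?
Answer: 10022 + 182*sqrt(39) ≈ 11159.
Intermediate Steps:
k(D) = 31 + D**2 (k(D) = 2 + (D*D + 29) = 2 + (D**2 + 29) = 2 + (29 + D**2) = 31 + D**2)
(k(100) + P(-9)) + H(39) = ((31 + 100**2) - 9) + 182*sqrt(39) = ((31 + 10000) - 9) + 182*sqrt(39) = (10031 - 9) + 182*sqrt(39) = 10022 + 182*sqrt(39)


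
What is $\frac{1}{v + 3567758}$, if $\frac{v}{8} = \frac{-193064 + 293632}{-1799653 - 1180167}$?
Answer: $\frac{744955}{2657818959754} \approx 2.8029 \cdot 10^{-7}$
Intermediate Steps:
$v = - \frac{201136}{744955}$ ($v = 8 \frac{-193064 + 293632}{-1799653 - 1180167} = 8 \frac{100568}{-2979820} = 8 \cdot 100568 \left(- \frac{1}{2979820}\right) = 8 \left(- \frac{25142}{744955}\right) = - \frac{201136}{744955} \approx -0.27$)
$\frac{1}{v + 3567758} = \frac{1}{- \frac{201136}{744955} + 3567758} = \frac{1}{\frac{2657818959754}{744955}} = \frac{744955}{2657818959754}$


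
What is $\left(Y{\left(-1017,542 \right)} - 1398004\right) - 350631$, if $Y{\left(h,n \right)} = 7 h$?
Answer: $-1755754$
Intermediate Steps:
$\left(Y{\left(-1017,542 \right)} - 1398004\right) - 350631 = \left(7 \left(-1017\right) - 1398004\right) - 350631 = \left(-7119 - 1398004\right) - 350631 = -1405123 - 350631 = -1755754$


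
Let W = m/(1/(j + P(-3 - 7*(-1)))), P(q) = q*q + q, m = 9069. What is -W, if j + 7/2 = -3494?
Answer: 63074895/2 ≈ 3.1537e+7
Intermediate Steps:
j = -6995/2 (j = -7/2 - 3494 = -6995/2 ≈ -3497.5)
P(q) = q + q² (P(q) = q² + q = q + q²)
W = -63074895/2 (W = 9069/(1/(-6995/2 + (-3 - 7*(-1))*(1 + (-3 - 7*(-1))))) = 9069/(1/(-6995/2 + (-3 + 7)*(1 + (-3 + 7)))) = 9069/(1/(-6995/2 + 4*(1 + 4))) = 9069/(1/(-6995/2 + 4*5)) = 9069/(1/(-6995/2 + 20)) = 9069/(1/(-6955/2)) = 9069/(-2/6955) = 9069*(-6955/2) = -63074895/2 ≈ -3.1537e+7)
-W = -1*(-63074895/2) = 63074895/2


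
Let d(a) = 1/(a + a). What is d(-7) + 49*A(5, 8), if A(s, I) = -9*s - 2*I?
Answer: -41847/14 ≈ -2989.1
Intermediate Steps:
d(a) = 1/(2*a)
d(-7) + 49*A(5, 8) = (½)/(-7) + 49*(-9*5 - 2*8) = (½)*(-⅐) + 49*(-45 - 16) = -1/14 + 49*(-61) = -1/14 - 2989 = -41847/14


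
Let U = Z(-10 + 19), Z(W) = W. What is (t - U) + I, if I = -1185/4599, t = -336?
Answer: -529280/1533 ≈ -345.26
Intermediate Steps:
U = 9 (U = -10 + 19 = 9)
I = -395/1533 (I = -1185*1/4599 = -395/1533 ≈ -0.25766)
(t - U) + I = (-336 - 1*9) - 395/1533 = (-336 - 9) - 395/1533 = -345 - 395/1533 = -529280/1533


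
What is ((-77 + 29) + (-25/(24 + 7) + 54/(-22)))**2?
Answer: 305550400/116281 ≈ 2627.7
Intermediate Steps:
((-77 + 29) + (-25/(24 + 7) + 54/(-22)))**2 = (-48 + (-25/31 + 54*(-1/22)))**2 = (-48 + (-25*1/31 - 27/11))**2 = (-48 + (-25/31 - 27/11))**2 = (-48 - 1112/341)**2 = (-17480/341)**2 = 305550400/116281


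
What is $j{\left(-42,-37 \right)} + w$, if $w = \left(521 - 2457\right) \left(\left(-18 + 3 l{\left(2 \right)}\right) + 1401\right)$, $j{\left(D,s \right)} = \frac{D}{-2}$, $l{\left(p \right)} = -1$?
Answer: $-2671659$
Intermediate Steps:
$j{\left(D,s \right)} = - \frac{D}{2}$ ($j{\left(D,s \right)} = D \left(- \frac{1}{2}\right) = - \frac{D}{2}$)
$w = -2671680$ ($w = \left(521 - 2457\right) \left(\left(-18 + 3 \left(-1\right)\right) + 1401\right) = - 1936 \left(\left(-18 - 3\right) + 1401\right) = - 1936 \left(-21 + 1401\right) = \left(-1936\right) 1380 = -2671680$)
$j{\left(-42,-37 \right)} + w = \left(- \frac{1}{2}\right) \left(-42\right) - 2671680 = 21 - 2671680 = -2671659$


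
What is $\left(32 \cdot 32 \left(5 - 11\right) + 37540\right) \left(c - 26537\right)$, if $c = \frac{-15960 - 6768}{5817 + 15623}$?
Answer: $- \frac{558236585849}{670} \approx -8.3319 \cdot 10^{8}$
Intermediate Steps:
$c = - \frac{2841}{2680}$ ($c = - \frac{22728}{21440} = \left(-22728\right) \frac{1}{21440} = - \frac{2841}{2680} \approx -1.0601$)
$\left(32 \cdot 32 \left(5 - 11\right) + 37540\right) \left(c - 26537\right) = \left(32 \cdot 32 \left(5 - 11\right) + 37540\right) \left(- \frac{2841}{2680} - 26537\right) = \left(1024 \left(-6\right) + 37540\right) \left(- \frac{71122001}{2680}\right) = \left(-6144 + 37540\right) \left(- \frac{71122001}{2680}\right) = 31396 \left(- \frac{71122001}{2680}\right) = - \frac{558236585849}{670}$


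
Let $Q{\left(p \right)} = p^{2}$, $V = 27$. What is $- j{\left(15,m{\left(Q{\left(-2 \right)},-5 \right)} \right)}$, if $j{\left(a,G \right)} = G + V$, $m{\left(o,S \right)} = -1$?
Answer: $-26$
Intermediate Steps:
$j{\left(a,G \right)} = 27 + G$ ($j{\left(a,G \right)} = G + 27 = 27 + G$)
$- j{\left(15,m{\left(Q{\left(-2 \right)},-5 \right)} \right)} = - (27 - 1) = \left(-1\right) 26 = -26$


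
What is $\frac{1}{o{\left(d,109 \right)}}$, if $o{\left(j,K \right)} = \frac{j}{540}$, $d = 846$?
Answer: $\frac{30}{47} \approx 0.6383$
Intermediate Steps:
$o{\left(j,K \right)} = \frac{j}{540}$ ($o{\left(j,K \right)} = j \frac{1}{540} = \frac{j}{540}$)
$\frac{1}{o{\left(d,109 \right)}} = \frac{1}{\frac{1}{540} \cdot 846} = \frac{1}{\frac{47}{30}} = \frac{30}{47}$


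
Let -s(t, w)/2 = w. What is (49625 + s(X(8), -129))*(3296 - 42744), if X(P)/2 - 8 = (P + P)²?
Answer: -1967784584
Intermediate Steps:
X(P) = 16 + 8*P² (X(P) = 16 + 2*(P + P)² = 16 + 2*(2*P)² = 16 + 2*(4*P²) = 16 + 8*P²)
s(t, w) = -2*w
(49625 + s(X(8), -129))*(3296 - 42744) = (49625 - 2*(-129))*(3296 - 42744) = (49625 + 258)*(-39448) = 49883*(-39448) = -1967784584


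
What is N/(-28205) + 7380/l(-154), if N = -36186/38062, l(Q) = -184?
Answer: -990338627697/24691390330 ≈ -40.109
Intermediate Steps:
N = -18093/19031 (N = -36186*1/38062 = -18093/19031 ≈ -0.95071)
N/(-28205) + 7380/l(-154) = -18093/19031/(-28205) + 7380/(-184) = -18093/19031*(-1/28205) + 7380*(-1/184) = 18093/536769355 - 1845/46 = -990338627697/24691390330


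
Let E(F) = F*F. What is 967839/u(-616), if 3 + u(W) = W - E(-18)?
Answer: -967839/943 ≈ -1026.3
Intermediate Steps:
E(F) = F**2
u(W) = -327 + W (u(W) = -3 + (W - 1*(-18)**2) = -3 + (W - 1*324) = -3 + (W - 324) = -3 + (-324 + W) = -327 + W)
967839/u(-616) = 967839/(-327 - 616) = 967839/(-943) = 967839*(-1/943) = -967839/943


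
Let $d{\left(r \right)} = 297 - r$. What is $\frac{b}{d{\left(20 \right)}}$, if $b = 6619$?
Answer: $\frac{6619}{277} \approx 23.895$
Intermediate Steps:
$\frac{b}{d{\left(20 \right)}} = \frac{6619}{297 - 20} = \frac{6619}{277}$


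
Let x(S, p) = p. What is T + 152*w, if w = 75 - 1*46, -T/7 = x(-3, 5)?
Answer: 4373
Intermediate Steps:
T = -35 (T = -7*5 = -35)
w = 29 (w = 75 - 46 = 29)
T + 152*w = -35 + 152*29 = -35 + 4408 = 4373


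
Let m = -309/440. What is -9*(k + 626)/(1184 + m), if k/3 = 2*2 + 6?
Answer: -2597760/520651 ≈ -4.9894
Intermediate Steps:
k = 30 (k = 3*(2*2 + 6) = 3*(4 + 6) = 3*10 = 30)
m = -309/440 (m = -309*1/440 = -309/440 ≈ -0.70227)
-9*(k + 626)/(1184 + m) = -9*(30 + 626)/(1184 - 309/440) = -5904/520651/440 = -5904*440/520651 = -9*288640/520651 = -2597760/520651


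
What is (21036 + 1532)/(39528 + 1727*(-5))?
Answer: 22568/30893 ≈ 0.73052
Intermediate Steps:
(21036 + 1532)/(39528 + 1727*(-5)) = 22568/(39528 - 8635) = 22568/30893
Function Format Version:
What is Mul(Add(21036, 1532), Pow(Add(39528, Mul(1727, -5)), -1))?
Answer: Rational(22568, 30893) ≈ 0.73052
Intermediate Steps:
Mul(Add(21036, 1532), Pow(Add(39528, Mul(1727, -5)), -1)) = Mul(22568, Pow(Add(39528, -8635), -1)) = Mul(22568, Pow(30893, -1)) = Mul(22568, Rational(1, 30893)) = Rational(22568, 30893)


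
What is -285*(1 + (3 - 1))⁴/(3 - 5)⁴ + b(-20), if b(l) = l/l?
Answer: -23069/16 ≈ -1441.8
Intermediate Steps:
b(l) = 1
-285*(1 + (3 - 1))⁴/(3 - 5)⁴ + b(-20) = -285*(1 + (3 - 1))⁴/(3 - 5)⁴ + 1 = -285*(1 + 2)⁴/16 + 1 = -285*(3*(-½))⁴ + 1 = -285*(-3/2)⁴ + 1 = -285*81/16 + 1 = -23085/16 + 1 = -23069/16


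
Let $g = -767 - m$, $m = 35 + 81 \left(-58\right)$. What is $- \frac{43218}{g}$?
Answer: $- \frac{21609}{1948} \approx -11.093$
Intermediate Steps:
$m = -4663$ ($m = 35 - 4698 = -4663$)
$g = 3896$ ($g = -767 - -4663 = -767 + 4663 = 3896$)
$- \frac{43218}{g} = - \frac{43218}{3896} = \left(-43218\right) \frac{1}{3896} = - \frac{21609}{1948}$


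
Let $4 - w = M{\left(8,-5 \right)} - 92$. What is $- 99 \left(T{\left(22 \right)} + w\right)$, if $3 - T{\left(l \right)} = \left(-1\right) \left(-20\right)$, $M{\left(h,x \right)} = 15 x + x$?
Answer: $-15741$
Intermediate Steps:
$M{\left(h,x \right)} = 16 x$
$T{\left(l \right)} = -17$ ($T{\left(l \right)} = 3 - \left(-1\right) \left(-20\right) = 3 - 20 = -17$)
$w = 176$ ($w = 4 - \left(16 \left(-5\right) - 92\right) = 4 - \left(-80 - 92\right) = 4 - -172 = 4 + 172 = 176$)
$- 99 \left(T{\left(22 \right)} + w\right) = - 99 \left(-17 + 176\right) = \left(-99\right) 159 = -15741$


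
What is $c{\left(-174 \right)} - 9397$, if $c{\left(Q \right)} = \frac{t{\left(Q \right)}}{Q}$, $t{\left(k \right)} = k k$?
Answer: $-9571$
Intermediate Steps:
$t{\left(k \right)} = k^{2}$
$c{\left(Q \right)} = Q$ ($c{\left(Q \right)} = \frac{Q^{2}}{Q} = Q$)
$c{\left(-174 \right)} - 9397 = -174 - 9397 = -9571$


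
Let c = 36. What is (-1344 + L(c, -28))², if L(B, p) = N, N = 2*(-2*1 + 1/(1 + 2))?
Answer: 16337764/9 ≈ 1.8153e+6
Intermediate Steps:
N = -10/3 (N = 2*(-2 + 1/3) = 2*(-2 + ⅓) = 2*(-5/3) = -10/3 ≈ -3.3333)
L(B, p) = -10/3
(-1344 + L(c, -28))² = (-1344 - 10/3)² = (-4042/3)² = 16337764/9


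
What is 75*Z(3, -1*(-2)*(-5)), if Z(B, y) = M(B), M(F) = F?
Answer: 225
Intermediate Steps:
Z(B, y) = B
75*Z(3, -1*(-2)*(-5)) = 75*3 = 225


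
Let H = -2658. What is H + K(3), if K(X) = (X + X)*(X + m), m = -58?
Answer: -2988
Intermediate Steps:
K(X) = 2*X*(-58 + X) (K(X) = (X + X)*(X - 58) = (2*X)*(-58 + X) = 2*X*(-58 + X))
H + K(3) = -2658 + 2*3*(-58 + 3) = -2658 + 2*3*(-55) = -2658 - 330 = -2988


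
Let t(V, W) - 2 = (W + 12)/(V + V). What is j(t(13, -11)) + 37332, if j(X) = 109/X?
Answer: 1981430/53 ≈ 37386.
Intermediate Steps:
t(V, W) = 2 + (12 + W)/(2*V) (t(V, W) = 2 + (W + 12)/(V + V) = 2 + (12 + W)/((2*V)) = 2 + (12 + W)*(1/(2*V)) = 2 + (12 + W)/(2*V))
j(t(13, -11)) + 37332 = 109/(((½)*(12 - 11 + 4*13)/13)) + 37332 = 109/(((½)*(1/13)*(12 - 11 + 52))) + 37332 = 109/(((½)*(1/13)*53)) + 37332 = 109/(53/26) + 37332 = 109*(26/53) + 37332 = 2834/53 + 37332 = 1981430/53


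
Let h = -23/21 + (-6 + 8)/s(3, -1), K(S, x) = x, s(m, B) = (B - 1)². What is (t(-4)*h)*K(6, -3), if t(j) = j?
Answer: -50/7 ≈ -7.1429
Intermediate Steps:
s(m, B) = (-1 + B)²
h = -25/42 (h = -23/21 + (-6 + 8)/((-1 - 1)²) = -23*1/21 + 2/((-2)²) = -23/21 + 2/4 = -23/21 + 2*(¼) = -23/21 + ½ = -25/42 ≈ -0.59524)
(t(-4)*h)*K(6, -3) = -4*(-25/42)*(-3) = (50/21)*(-3) = -50/7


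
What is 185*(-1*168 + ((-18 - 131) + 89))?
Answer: -42180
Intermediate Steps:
185*(-1*168 + ((-18 - 131) + 89)) = 185*(-168 + (-149 + 89)) = 185*(-168 - 60) = 185*(-228) = -42180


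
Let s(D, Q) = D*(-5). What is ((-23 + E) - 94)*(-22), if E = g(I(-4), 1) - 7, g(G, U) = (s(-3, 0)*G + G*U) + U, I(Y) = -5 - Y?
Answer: 3058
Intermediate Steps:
s(D, Q) = -5*D
g(G, U) = U + 15*G + G*U (g(G, U) = ((-5*(-3))*G + G*U) + U = (15*G + G*U) + U = U + 15*G + G*U)
E = -22 (E = (1 + 15*(-5 - 1*(-4)) + (-5 - 1*(-4))*1) - 7 = (1 + 15*(-5 + 4) + (-5 + 4)*1) - 7 = (1 + 15*(-1) - 1*1) - 7 = (1 - 15 - 1) - 7 = -15 - 7 = -22)
((-23 + E) - 94)*(-22) = ((-23 - 22) - 94)*(-22) = (-45 - 94)*(-22) = -139*(-22) = 3058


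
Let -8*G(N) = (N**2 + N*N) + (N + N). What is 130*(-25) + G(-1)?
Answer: -3250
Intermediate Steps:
G(N) = -N/4 - N**2/4 (G(N) = -((N**2 + N*N) + (N + N))/8 = -((N**2 + N**2) + 2*N)/8 = -(2*N**2 + 2*N)/8 = -(2*N + 2*N**2)/8 = -N/4 - N**2/4)
130*(-25) + G(-1) = 130*(-25) - 1/4*(-1)*(1 - 1) = -3250 - 1/4*(-1)*0 = -3250 + 0 = -3250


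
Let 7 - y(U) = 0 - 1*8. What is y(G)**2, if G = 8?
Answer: 225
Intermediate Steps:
y(U) = 15 (y(U) = 7 - (0 - 1*8) = 7 - (0 - 8) = 7 - 1*(-8) = 7 + 8 = 15)
y(G)**2 = 15**2 = 225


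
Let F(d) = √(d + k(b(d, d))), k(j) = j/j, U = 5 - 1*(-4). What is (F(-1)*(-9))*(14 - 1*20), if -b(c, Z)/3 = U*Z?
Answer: 0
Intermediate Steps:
U = 9 (U = 5 + 4 = 9)
b(c, Z) = -27*Z
k(j) = 1
F(d) = √(1 + d) (F(d) = √(d + 1) = √(1 + d))
(F(-1)*(-9))*(14 - 1*20) = (√(1 - 1)*(-9))*(14 - 1*20) = (√0*(-9))*(14 - 20) = (0*(-9))*(-6) = 0*(-6) = 0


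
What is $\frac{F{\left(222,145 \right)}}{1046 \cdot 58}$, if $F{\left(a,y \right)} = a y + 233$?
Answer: $\frac{32423}{60668} \approx 0.53443$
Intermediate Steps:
$F{\left(a,y \right)} = 233 + a y$
$\frac{F{\left(222,145 \right)}}{1046 \cdot 58} = \frac{233 + 222 \cdot 145}{1046 \cdot 58} = \frac{233 + 32190}{60668} = 32423 \cdot \frac{1}{60668} = \frac{32423}{60668}$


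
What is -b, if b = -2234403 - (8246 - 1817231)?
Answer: 425418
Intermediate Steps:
b = -425418 (b = -2234403 - 1*(-1808985) = -2234403 + 1808985 = -425418)
-b = -1*(-425418) = 425418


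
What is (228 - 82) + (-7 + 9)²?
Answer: 150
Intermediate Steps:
(228 - 82) + (-7 + 9)² = 146 + 2² = 146 + 4 = 150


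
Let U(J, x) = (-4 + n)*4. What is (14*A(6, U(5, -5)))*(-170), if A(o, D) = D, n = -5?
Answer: 85680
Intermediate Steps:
U(J, x) = -36 (U(J, x) = (-4 - 5)*4 = -9*4 = -36)
(14*A(6, U(5, -5)))*(-170) = (14*(-36))*(-170) = -504*(-170) = 85680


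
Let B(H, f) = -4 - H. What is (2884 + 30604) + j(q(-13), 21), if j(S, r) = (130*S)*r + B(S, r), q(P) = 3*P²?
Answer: 1417087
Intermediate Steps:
j(S, r) = -4 - S + 130*S*r (j(S, r) = (130*S)*r + (-4 - S) = 130*S*r + (-4 - S) = -4 - S + 130*S*r)
(2884 + 30604) + j(q(-13), 21) = (2884 + 30604) + (-4 - 3*(-13)² + 130*(3*(-13)²)*21) = 33488 + (-4 - 3*169 + 130*(3*169)*21) = 33488 + (-4 - 1*507 + 130*507*21) = 33488 + (-4 - 507 + 1384110) = 33488 + 1383599 = 1417087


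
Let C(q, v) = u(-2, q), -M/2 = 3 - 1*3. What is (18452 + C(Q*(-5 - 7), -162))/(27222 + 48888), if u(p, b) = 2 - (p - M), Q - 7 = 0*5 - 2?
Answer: 3076/12685 ≈ 0.24249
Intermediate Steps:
Q = 5 (Q = 7 + (0*5 - 2) = 7 + (0 - 2) = 7 - 2 = 5)
M = 0 (M = -2*(3 - 1*3) = -2*(3 - 3) = -2*0 = 0)
u(p, b) = 2 - p (u(p, b) = 2 - (p - 1*0) = 2 - (p + 0) = 2 - p)
C(q, v) = 4 (C(q, v) = 2 - 1*(-2) = 2 + 2 = 4)
(18452 + C(Q*(-5 - 7), -162))/(27222 + 48888) = (18452 + 4)/(27222 + 48888) = 18456/76110 = 18456*(1/76110) = 3076/12685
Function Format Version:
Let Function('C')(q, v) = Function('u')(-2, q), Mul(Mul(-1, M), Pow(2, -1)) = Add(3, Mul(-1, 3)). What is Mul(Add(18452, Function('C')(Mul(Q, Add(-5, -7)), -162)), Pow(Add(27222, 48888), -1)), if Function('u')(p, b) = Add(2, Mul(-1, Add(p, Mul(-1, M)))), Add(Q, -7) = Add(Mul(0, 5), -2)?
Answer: Rational(3076, 12685) ≈ 0.24249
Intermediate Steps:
Q = 5 (Q = Add(7, Add(Mul(0, 5), -2)) = Add(7, Add(0, -2)) = Add(7, -2) = 5)
M = 0 (M = Mul(-2, Add(3, Mul(-1, 3))) = Mul(-2, Add(3, -3)) = Mul(-2, 0) = 0)
Function('u')(p, b) = Add(2, Mul(-1, p)) (Function('u')(p, b) = Add(2, Mul(-1, Add(p, Mul(-1, 0)))) = Add(2, Mul(-1, Add(p, 0))) = Add(2, Mul(-1, p)))
Function('C')(q, v) = 4 (Function('C')(q, v) = Add(2, Mul(-1, -2)) = Add(2, 2) = 4)
Mul(Add(18452, Function('C')(Mul(Q, Add(-5, -7)), -162)), Pow(Add(27222, 48888), -1)) = Mul(Add(18452, 4), Pow(Add(27222, 48888), -1)) = Mul(18456, Pow(76110, -1)) = Mul(18456, Rational(1, 76110)) = Rational(3076, 12685)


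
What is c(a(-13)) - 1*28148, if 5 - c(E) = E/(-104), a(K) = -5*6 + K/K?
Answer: -2926901/104 ≈ -28143.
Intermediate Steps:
a(K) = -29 (a(K) = -30 + 1 = -29)
c(E) = 5 + E/104 (c(E) = 5 - E/(-104) = 5 - E*(-1)/104 = 5 - (-1)*E/104 = 5 + E/104)
c(a(-13)) - 1*28148 = (5 + (1/104)*(-29)) - 1*28148 = (5 - 29/104) - 28148 = 491/104 - 28148 = -2926901/104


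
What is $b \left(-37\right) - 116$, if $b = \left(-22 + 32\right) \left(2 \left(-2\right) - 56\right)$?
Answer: $22084$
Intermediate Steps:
$b = -600$ ($b = 10 \left(-4 - 56\right) = 10 \left(-60\right) = -600$)
$b \left(-37\right) - 116 = \left(-600\right) \left(-37\right) - 116 = 22200 - 116 = 22084$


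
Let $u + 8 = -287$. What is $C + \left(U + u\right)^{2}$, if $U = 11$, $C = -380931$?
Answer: $-300275$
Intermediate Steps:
$u = -295$ ($u = -8 - 287 = -295$)
$C + \left(U + u\right)^{2} = -380931 + \left(11 - 295\right)^{2} = -380931 + \left(-284\right)^{2} = -380931 + 80656 = -300275$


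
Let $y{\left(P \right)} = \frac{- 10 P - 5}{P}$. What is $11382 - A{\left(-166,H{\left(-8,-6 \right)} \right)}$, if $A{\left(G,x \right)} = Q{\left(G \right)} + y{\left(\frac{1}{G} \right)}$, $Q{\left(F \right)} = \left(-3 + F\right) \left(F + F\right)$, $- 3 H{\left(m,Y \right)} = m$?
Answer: $-45546$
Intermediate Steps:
$H{\left(m,Y \right)} = - \frac{m}{3}$
$Q{\left(F \right)} = 2 F \left(-3 + F\right)$ ($Q{\left(F \right)} = \left(-3 + F\right) 2 F = 2 F \left(-3 + F\right)$)
$y{\left(P \right)} = \frac{-5 - 10 P}{P}$
$A{\left(G,x \right)} = -10 - 5 G + 2 G \left(-3 + G\right)$ ($A{\left(G,x \right)} = 2 G \left(-3 + G\right) - \left(10 + \frac{5}{\frac{1}{G}}\right) = 2 G \left(-3 + G\right) - \left(10 + 5 G\right) = -10 - 5 G + 2 G \left(-3 + G\right)$)
$11382 - A{\left(-166,H{\left(-8,-6 \right)} \right)} = 11382 - \left(-10 - -1826 + 2 \left(-166\right)^{2}\right) = 11382 - \left(-10 + 1826 + 2 \cdot 27556\right) = 11382 - \left(-10 + 1826 + 55112\right) = 11382 - 56928 = -45546$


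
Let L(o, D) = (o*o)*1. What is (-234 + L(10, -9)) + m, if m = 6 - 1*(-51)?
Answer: -77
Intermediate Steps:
m = 57 (m = 6 + 51 = 57)
L(o, D) = o² (L(o, D) = o²*1 = o²)
(-234 + L(10, -9)) + m = (-234 + 10²) + 57 = (-234 + 100) + 57 = -134 + 57 = -77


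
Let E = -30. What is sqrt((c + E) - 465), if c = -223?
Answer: I*sqrt(718) ≈ 26.796*I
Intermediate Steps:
sqrt((c + E) - 465) = sqrt((-223 - 30) - 465) = sqrt(-253 - 465) = sqrt(-718) = I*sqrt(718)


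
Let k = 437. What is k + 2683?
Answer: 3120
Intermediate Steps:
k + 2683 = 437 + 2683 = 3120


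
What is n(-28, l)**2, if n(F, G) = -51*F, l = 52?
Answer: 2039184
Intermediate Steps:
n(-28, l)**2 = (-51*(-28))**2 = 1428**2 = 2039184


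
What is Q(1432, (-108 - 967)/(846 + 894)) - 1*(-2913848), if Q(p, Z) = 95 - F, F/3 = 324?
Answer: 2912971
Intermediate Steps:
F = 972 (F = 3*324 = 972)
Q(p, Z) = -877 (Q(p, Z) = 95 - 1*972 = 95 - 972 = -877)
Q(1432, (-108 - 967)/(846 + 894)) - 1*(-2913848) = -877 - 1*(-2913848) = -877 + 2913848 = 2912971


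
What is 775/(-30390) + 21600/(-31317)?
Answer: -45379645/63448242 ≈ -0.71522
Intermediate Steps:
775/(-30390) + 21600/(-31317) = 775*(-1/30390) + 21600*(-1/31317) = -155/6078 - 7200/10439 = -45379645/63448242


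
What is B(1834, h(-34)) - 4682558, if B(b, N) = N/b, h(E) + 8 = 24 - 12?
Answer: -4293905684/917 ≈ -4.6826e+6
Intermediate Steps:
h(E) = 4 (h(E) = -8 + (24 - 12) = -8 + 12 = 4)
B(1834, h(-34)) - 4682558 = 4/1834 - 4682558 = 4*(1/1834) - 4682558 = 2/917 - 4682558 = -4293905684/917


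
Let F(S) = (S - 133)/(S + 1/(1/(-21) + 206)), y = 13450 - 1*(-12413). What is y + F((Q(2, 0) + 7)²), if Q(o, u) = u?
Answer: 391514007/15139 ≈ 25861.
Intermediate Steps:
y = 25863 (y = 13450 + 12413 = 25863)
F(S) = (-133 + S)/(21/4325 + S) (F(S) = (-133 + S)/(S + 1/(-1/21 + 206)) = (-133 + S)/(S + 1/(4325/21)) = (-133 + S)/(S + 21/4325) = (-133 + S)/(21/4325 + S))
y + F((Q(2, 0) + 7)²) = 25863 + 4325*(-133 + (0 + 7)²)/(21 + 4325*(0 + 7)²) = 25863 + 4325*(-133 + 7²)/(21 + 4325*7²) = 25863 + 4325*(-133 + 49)/(21 + 4325*49) = 25863 + 4325*(-84)/(21 + 211925) = 25863 + 4325*(-84)/211946 = 25863 + 4325*(1/211946)*(-84) = 25863 - 25950/15139 = 391514007/15139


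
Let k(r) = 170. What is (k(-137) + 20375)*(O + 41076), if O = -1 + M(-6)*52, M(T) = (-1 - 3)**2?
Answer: 860979315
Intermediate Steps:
M(T) = 16 (M(T) = (-4)**2 = 16)
O = 831 (O = -1 + 16*52 = -1 + 832 = 831)
(k(-137) + 20375)*(O + 41076) = (170 + 20375)*(831 + 41076) = 20545*41907 = 860979315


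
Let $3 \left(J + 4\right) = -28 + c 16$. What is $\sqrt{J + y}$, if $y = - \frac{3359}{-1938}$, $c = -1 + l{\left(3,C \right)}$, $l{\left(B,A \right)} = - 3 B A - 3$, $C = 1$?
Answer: $\frac{7 i \sqrt{689282}}{646} \approx 8.9963 i$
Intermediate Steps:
$l{\left(B,A \right)} = -3 - 3 A B$ ($l{\left(B,A \right)} = - 3 A B - 3 = -3 - 3 A B$)
$c = -13$ ($c = -1 - \left(3 + 3 \cdot 3\right) = -1 - 12 = -13$)
$y = \frac{3359}{1938}$ ($y = \left(-3359\right) \left(- \frac{1}{1938}\right) = \frac{3359}{1938} \approx 1.7332$)
$J = - \frac{248}{3}$ ($J = -4 + \frac{-28 - 208}{3} = -4 + \frac{1}{3} \left(-236\right) = -4 - \frac{236}{3} = - \frac{248}{3} \approx -82.667$)
$\sqrt{J + y} = \sqrt{- \frac{248}{3} + \frac{3359}{1938}} = \sqrt{- \frac{52283}{646}} = \frac{7 i \sqrt{689282}}{646}$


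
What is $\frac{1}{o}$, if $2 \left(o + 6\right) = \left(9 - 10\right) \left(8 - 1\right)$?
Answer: $- \frac{2}{19} \approx -0.10526$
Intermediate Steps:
$o = - \frac{19}{2}$ ($o = -6 + \frac{\left(9 - 10\right) \left(8 - 1\right)}{2} = -6 + \frac{\left(-1\right) 7}{2} = -6 + \frac{1}{2} \left(-7\right) = -6 - \frac{7}{2} = - \frac{19}{2} \approx -9.5$)
$\frac{1}{o} = \frac{1}{- \frac{19}{2}} = - \frac{2}{19}$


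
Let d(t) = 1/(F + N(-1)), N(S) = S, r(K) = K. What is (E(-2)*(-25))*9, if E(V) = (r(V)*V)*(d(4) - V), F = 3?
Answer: -2250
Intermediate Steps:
d(t) = ½ (d(t) = 1/(3 - 1) = 1/2 = ½)
E(V) = V²*(½ - V) (E(V) = (V*V)*(½ - V) = V²*(½ - V))
(E(-2)*(-25))*9 = (((-2)²*(½ - 1*(-2)))*(-25))*9 = ((4*(½ + 2))*(-25))*9 = ((4*(5/2))*(-25))*9 = (10*(-25))*9 = -250*9 = -2250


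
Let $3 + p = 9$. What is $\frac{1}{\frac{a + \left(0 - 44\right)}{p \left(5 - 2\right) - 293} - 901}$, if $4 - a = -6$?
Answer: $- \frac{275}{247741} \approx -0.00111$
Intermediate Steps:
$p = 6$ ($p = -3 + 9 = 6$)
$a = 10$ ($a = 4 - -6 = 4 + 6 = 10$)
$\frac{1}{\frac{a + \left(0 - 44\right)}{p \left(5 - 2\right) - 293} - 901} = \frac{1}{\frac{10 + \left(0 - 44\right)}{6 \left(5 - 2\right) - 293} - 901} = \frac{1}{\frac{10 + \left(0 - 44\right)}{6 \cdot 3 - 293} - 901} = \frac{1}{\frac{10 - 44}{18 - 293} - 901} = \frac{1}{- \frac{34}{-275} - 901} = \frac{1}{\left(-34\right) \left(- \frac{1}{275}\right) - 901} = \frac{1}{\frac{34}{275} - 901} = \frac{1}{- \frac{247741}{275}} = - \frac{275}{247741}$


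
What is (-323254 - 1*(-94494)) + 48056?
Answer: -180704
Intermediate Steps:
(-323254 - 1*(-94494)) + 48056 = (-323254 + 94494) + 48056 = -228760 + 48056 = -180704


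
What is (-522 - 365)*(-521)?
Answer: 462127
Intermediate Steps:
(-522 - 365)*(-521) = -887*(-521) = 462127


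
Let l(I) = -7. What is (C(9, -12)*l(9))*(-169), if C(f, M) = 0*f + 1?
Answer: 1183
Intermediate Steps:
C(f, M) = 1 (C(f, M) = 0 + 1 = 1)
(C(9, -12)*l(9))*(-169) = (1*(-7))*(-169) = -7*(-169) = 1183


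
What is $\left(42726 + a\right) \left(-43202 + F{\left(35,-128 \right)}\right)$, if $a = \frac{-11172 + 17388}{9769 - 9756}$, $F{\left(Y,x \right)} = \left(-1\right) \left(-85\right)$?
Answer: $- \frac{24216835518}{13} \approx -1.8628 \cdot 10^{9}$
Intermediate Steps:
$F{\left(Y,x \right)} = 85$
$a = \frac{6216}{13} \approx 478.15$
$\left(42726 + a\right) \left(-43202 + F{\left(35,-128 \right)}\right) = \left(42726 + \frac{6216}{13}\right) \left(-43202 + 85\right) = \frac{561654}{13} \left(-43117\right) = - \frac{24216835518}{13}$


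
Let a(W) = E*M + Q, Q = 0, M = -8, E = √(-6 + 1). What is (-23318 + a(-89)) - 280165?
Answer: -303483 - 8*I*√5 ≈ -3.0348e+5 - 17.889*I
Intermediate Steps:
E = I*√5 (E = √(-5) = I*√5 ≈ 2.2361*I)
a(W) = -8*I*√5 (a(W) = (I*√5)*(-8) + 0 = -8*I*√5 + 0 = -8*I*√5)
(-23318 + a(-89)) - 280165 = (-23318 - 8*I*√5) - 280165 = -303483 - 8*I*√5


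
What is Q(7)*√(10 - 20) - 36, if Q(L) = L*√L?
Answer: -36 + 7*I*√70 ≈ -36.0 + 58.566*I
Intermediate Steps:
Q(L) = L^(3/2)
Q(7)*√(10 - 20) - 36 = 7^(3/2)*√(10 - 20) - 36 = (7*√7)*√(-10) - 36 = (7*√7)*(I*√10) - 36 = 7*I*√70 - 36 = -36 + 7*I*√70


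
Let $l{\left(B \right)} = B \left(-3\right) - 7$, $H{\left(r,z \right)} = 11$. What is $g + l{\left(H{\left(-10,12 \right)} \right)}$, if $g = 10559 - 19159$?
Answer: $-8640$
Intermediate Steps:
$l{\left(B \right)} = -7 - 3 B$ ($l{\left(B \right)} = - 3 B - 7 = -7 - 3 B$)
$g = -8600$ ($g = 10559 - 19159 = -8600$)
$g + l{\left(H{\left(-10,12 \right)} \right)} = -8600 - 40 = -8640$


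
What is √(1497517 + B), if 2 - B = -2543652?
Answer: 9*√49891 ≈ 2010.3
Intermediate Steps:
B = 2543654 (B = 2 - 1*(-2543652) = 2 + 2543652 = 2543654)
√(1497517 + B) = √(1497517 + 2543654) = √4041171 = 9*√49891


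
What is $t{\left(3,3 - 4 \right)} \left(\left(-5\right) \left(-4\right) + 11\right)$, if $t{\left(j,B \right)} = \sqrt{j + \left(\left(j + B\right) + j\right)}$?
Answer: $62 \sqrt{2} \approx 87.681$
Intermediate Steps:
$t{\left(j,B \right)} = \sqrt{B + 3 j}$ ($t{\left(j,B \right)} = \sqrt{j + \left(\left(B + j\right) + j\right)} = \sqrt{j + \left(B + 2 j\right)} = \sqrt{B + 3 j}$)
$t{\left(3,3 - 4 \right)} \left(\left(-5\right) \left(-4\right) + 11\right) = \sqrt{\left(3 - 4\right) + 3 \cdot 3} \left(\left(-5\right) \left(-4\right) + 11\right) = \sqrt{\left(3 - 4\right) + 9} \left(20 + 11\right) = \sqrt{-1 + 9} \cdot 31 = \sqrt{8} \cdot 31 = 2 \sqrt{2} \cdot 31 = 62 \sqrt{2}$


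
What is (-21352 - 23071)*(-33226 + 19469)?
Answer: 611127211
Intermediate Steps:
(-21352 - 23071)*(-33226 + 19469) = -44423*(-13757) = 611127211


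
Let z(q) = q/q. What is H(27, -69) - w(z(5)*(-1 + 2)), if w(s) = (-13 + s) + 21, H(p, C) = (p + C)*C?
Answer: 2889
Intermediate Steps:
H(p, C) = C*(C + p) (H(p, C) = (C + p)*C = C*(C + p))
z(q) = 1
w(s) = 8 + s
H(27, -69) - w(z(5)*(-1 + 2)) = -69*(-69 + 27) - (8 + 1*(-1 + 2)) = -69*(-42) - (8 + 1*1) = 2898 - (8 + 1) = 2898 - 1*9 = 2898 - 9 = 2889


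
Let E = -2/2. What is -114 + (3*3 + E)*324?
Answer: 2478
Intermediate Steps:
E = -1 (E = -2*1/2 = -1)
-114 + (3*3 + E)*324 = -114 + (3*3 - 1)*324 = -114 + (9 - 1)*324 = -114 + 8*324 = -114 + 2592 = 2478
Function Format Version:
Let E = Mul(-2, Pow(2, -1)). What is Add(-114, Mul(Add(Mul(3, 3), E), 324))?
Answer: 2478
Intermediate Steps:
E = -1 (E = Mul(-2, Rational(1, 2)) = -1)
Add(-114, Mul(Add(Mul(3, 3), E), 324)) = Add(-114, Mul(Add(Mul(3, 3), -1), 324)) = Add(-114, Mul(Add(9, -1), 324)) = Add(-114, Mul(8, 324)) = Add(-114, 2592) = 2478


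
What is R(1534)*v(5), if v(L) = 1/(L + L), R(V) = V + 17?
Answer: 1551/10 ≈ 155.10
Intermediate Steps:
R(V) = 17 + V
v(L) = 1/(2*L)
R(1534)*v(5) = (17 + 1534)*((½)/5) = 1551*((½)*(⅕)) = 1551*(⅒) = 1551/10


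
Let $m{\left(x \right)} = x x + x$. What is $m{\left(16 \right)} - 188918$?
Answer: $-188646$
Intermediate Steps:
$m{\left(x \right)} = x + x^{2}$ ($m{\left(x \right)} = x^{2} + x = x + x^{2}$)
$m{\left(16 \right)} - 188918 = 16 \left(1 + 16\right) - 188918 = 16 \cdot 17 - 188918 = 272 - 188918 = -188646$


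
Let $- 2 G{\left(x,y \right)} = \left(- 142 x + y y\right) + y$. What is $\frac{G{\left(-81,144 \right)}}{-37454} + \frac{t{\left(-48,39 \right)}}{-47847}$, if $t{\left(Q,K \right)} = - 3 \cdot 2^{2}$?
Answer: $\frac{258380075}{597353846} \approx 0.43254$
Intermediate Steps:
$t{\left(Q,K \right)} = -12$ ($t{\left(Q,K \right)} = \left(-3\right) 4 = -12$)
$G{\left(x,y \right)} = 71 x - \frac{y}{2} - \frac{y^{2}}{2}$ ($G{\left(x,y \right)} = - \frac{\left(- 142 x + y y\right) + y}{2} = - \frac{\left(- 142 x + y^{2}\right) + y}{2} = - \frac{\left(y^{2} - 142 x\right) + y}{2} = - \frac{y + y^{2} - 142 x}{2} = 71 x - \frac{y}{2} - \frac{y^{2}}{2}$)
$\frac{G{\left(-81,144 \right)}}{-37454} + \frac{t{\left(-48,39 \right)}}{-47847} = \frac{71 \left(-81\right) - 72 - \frac{144^{2}}{2}}{-37454} - \frac{12}{-47847} = \left(-5751 - 72 - 10368\right) \left(- \frac{1}{37454}\right) - - \frac{4}{15949} = \left(-5751 - 72 - 10368\right) \left(- \frac{1}{37454}\right) + \frac{4}{15949} = \left(-16191\right) \left(- \frac{1}{37454}\right) + \frac{4}{15949} = \frac{16191}{37454} + \frac{4}{15949} = \frac{258380075}{597353846}$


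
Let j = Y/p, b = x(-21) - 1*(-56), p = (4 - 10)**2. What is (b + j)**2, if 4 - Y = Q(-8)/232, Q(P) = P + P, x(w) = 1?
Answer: 888814969/272484 ≈ 3261.9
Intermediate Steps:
p = 36 (p = (-6)**2 = 36)
Q(P) = 2*P
Y = 118/29 (Y = 4 - 2*(-8)/232 = 4 - (-16)/232 = 4 - 1*(-2/29) = 4 + 2/29 = 118/29 ≈ 4.0690)
b = 57 (b = 1 - 1*(-56) = 1 + 56 = 57)
j = 59/522 (j = (118/29)/36 = (118/29)*(1/36) = 59/522 ≈ 0.11303)
(b + j)**2 = (57 + 59/522)**2 = (29813/522)**2 = 888814969/272484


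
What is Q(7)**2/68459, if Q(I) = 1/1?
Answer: 1/68459 ≈ 1.4607e-5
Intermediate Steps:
Q(I) = 1
Q(7)**2/68459 = 1**2/68459 = 1*(1/68459) = 1/68459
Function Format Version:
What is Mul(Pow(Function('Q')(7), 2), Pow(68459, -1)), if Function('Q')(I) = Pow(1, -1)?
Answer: Rational(1, 68459) ≈ 1.4607e-5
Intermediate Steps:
Function('Q')(I) = 1
Mul(Pow(Function('Q')(7), 2), Pow(68459, -1)) = Mul(Pow(1, 2), Pow(68459, -1)) = Mul(1, Rational(1, 68459)) = Rational(1, 68459)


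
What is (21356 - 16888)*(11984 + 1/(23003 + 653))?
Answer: 316662245085/5914 ≈ 5.3545e+7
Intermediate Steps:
(21356 - 16888)*(11984 + 1/(23003 + 653)) = 4468*(11984 + 1/23656) = 4468*(283493505/23656) = 316662245085/5914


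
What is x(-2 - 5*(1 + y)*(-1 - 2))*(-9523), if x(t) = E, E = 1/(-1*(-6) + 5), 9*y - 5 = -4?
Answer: -9523/11 ≈ -865.73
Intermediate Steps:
y = 1/9 (y = 5/9 + (1/9)*(-4) = 5/9 - 4/9 = 1/9 ≈ 0.11111)
E = 1/11 (E = 1/(6 + 5) = 1/11 ≈ 0.090909)
x(t) = 1/11
x(-2 - 5*(1 + y)*(-1 - 2))*(-9523) = (1/11)*(-9523) = -9523/11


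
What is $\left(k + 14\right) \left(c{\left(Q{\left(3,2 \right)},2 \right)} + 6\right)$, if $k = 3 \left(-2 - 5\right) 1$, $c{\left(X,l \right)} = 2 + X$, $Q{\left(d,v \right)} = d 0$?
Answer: $-56$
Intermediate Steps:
$Q{\left(d,v \right)} = 0$
$k = -21$ ($k = 3 \left(\left(-7\right) 1\right) = 3 \left(-7\right) = -21$)
$\left(k + 14\right) \left(c{\left(Q{\left(3,2 \right)},2 \right)} + 6\right) = \left(-21 + 14\right) \left(\left(2 + 0\right) + 6\right) = - 7 \left(2 + 6\right) = \left(-7\right) 8 = -56$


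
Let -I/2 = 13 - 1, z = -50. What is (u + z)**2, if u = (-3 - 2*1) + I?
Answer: 6241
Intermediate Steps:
I = -24 (I = -2*(13 - 1) = -2*12 = -24)
u = -29 (u = (-3 - 2*1) - 24 = (-3 - 2) - 24 = -5 - 24 = -29)
(u + z)**2 = (-29 - 50)**2 = (-79)**2 = 6241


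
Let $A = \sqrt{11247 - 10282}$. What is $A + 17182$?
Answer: $17182 + \sqrt{965} \approx 17213.0$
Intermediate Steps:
$A = \sqrt{965} \approx 31.064$
$A + 17182 = \sqrt{965} + 17182 = 17182 + \sqrt{965}$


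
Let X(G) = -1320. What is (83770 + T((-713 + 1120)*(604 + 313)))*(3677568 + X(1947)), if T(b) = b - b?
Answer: 307959294960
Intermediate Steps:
T(b) = 0
(83770 + T((-713 + 1120)*(604 + 313)))*(3677568 + X(1947)) = (83770 + 0)*(3677568 - 1320) = 83770*3676248 = 307959294960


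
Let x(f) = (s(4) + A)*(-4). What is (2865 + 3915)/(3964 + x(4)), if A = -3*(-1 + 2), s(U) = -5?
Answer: 565/333 ≈ 1.6967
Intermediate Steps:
A = -3 (A = -3*1 = -3)
x(f) = 32 (x(f) = (-5 - 3)*(-4) = -8*(-4) = 32)
(2865 + 3915)/(3964 + x(4)) = (2865 + 3915)/(3964 + 32) = 6780/3996 = 6780*(1/3996) = 565/333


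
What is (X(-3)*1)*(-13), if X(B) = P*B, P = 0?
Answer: 0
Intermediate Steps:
X(B) = 0 (X(B) = 0*B = 0)
(X(-3)*1)*(-13) = (0*1)*(-13) = 0*(-13) = 0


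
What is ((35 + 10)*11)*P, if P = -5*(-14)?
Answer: 34650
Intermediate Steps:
P = 70
((35 + 10)*11)*P = ((35 + 10)*11)*70 = (45*11)*70 = 495*70 = 34650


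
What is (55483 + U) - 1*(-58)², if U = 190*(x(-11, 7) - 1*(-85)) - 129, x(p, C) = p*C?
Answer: 53510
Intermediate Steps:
x(p, C) = C*p
U = 1391 (U = 190*(7*(-11) - 1*(-85)) - 129 = 190*(-77 + 85) - 129 = 190*8 - 129 = 1520 - 129 = 1391)
(55483 + U) - 1*(-58)² = (55483 + 1391) - 1*(-58)² = 56874 - 1*3364 = 56874 - 3364 = 53510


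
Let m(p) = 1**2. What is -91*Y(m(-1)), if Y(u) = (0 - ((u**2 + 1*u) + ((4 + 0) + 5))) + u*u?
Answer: 910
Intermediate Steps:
m(p) = 1
Y(u) = -9 - u (Y(u) = (0 - ((u**2 + u) + (4 + 5))) + u**2 = (0 - ((u + u**2) + 9)) + u**2 = (0 - (9 + u + u**2)) + u**2 = (0 + (-9 - u - u**2)) + u**2 = (-9 - u - u**2) + u**2 = -9 - u)
-91*Y(m(-1)) = -91*(-9 - 1*1) = -91*(-9 - 1) = -91*(-10) = 910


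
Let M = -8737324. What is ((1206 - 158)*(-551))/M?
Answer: 144362/2184331 ≈ 0.066090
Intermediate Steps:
((1206 - 158)*(-551))/M = ((1206 - 158)*(-551))/(-8737324) = (1048*(-551))*(-1/8737324) = -577448*(-1/8737324) = 144362/2184331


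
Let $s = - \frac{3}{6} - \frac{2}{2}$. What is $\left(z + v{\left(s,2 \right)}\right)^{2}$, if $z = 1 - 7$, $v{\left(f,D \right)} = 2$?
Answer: $16$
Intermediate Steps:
$s = - \frac{3}{2}$ ($s = \left(-3\right) \frac{1}{6} - 1 = - \frac{1}{2} - 1 = - \frac{3}{2} \approx -1.5$)
$z = -6$
$\left(z + v{\left(s,2 \right)}\right)^{2} = \left(-6 + 2\right)^{2} = \left(-4\right)^{2} = 16$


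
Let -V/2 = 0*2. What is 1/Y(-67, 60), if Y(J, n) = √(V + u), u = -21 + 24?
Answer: √3/3 ≈ 0.57735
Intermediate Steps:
u = 3
V = 0 (V = -0*2 = -2*0 = 0)
Y(J, n) = √3 (Y(J, n) = √(0 + 3) = √3)
1/Y(-67, 60) = 1/(√3) = √3/3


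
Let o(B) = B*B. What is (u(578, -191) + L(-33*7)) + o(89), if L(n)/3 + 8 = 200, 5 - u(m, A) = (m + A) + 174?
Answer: 7941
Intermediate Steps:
u(m, A) = -169 - A - m (u(m, A) = 5 - ((m + A) + 174) = 5 - ((A + m) + 174) = 5 - (174 + A + m) = 5 + (-174 - A - m) = -169 - A - m)
L(n) = 576 (L(n) = -24 + 3*200 = -24 + 600 = 576)
o(B) = B²
(u(578, -191) + L(-33*7)) + o(89) = ((-169 - 1*(-191) - 1*578) + 576) + 89² = ((-169 + 191 - 578) + 576) + 7921 = (-556 + 576) + 7921 = 20 + 7921 = 7941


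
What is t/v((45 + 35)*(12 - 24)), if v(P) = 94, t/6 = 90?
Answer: 270/47 ≈ 5.7447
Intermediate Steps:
t = 540 (t = 6*90 = 540)
t/v((45 + 35)*(12 - 24)) = 540/94 = 540*(1/94) = 270/47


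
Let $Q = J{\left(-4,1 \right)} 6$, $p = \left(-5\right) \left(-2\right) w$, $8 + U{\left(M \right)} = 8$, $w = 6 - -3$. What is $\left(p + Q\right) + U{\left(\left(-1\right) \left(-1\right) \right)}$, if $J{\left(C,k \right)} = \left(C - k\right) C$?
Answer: $210$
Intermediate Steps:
$w = 9$ ($w = 6 + 3 = 9$)
$U{\left(M \right)} = 0$ ($U{\left(M \right)} = -8 + 8 = 0$)
$J{\left(C,k \right)} = C \left(C - k\right)$
$p = 90$ ($p = \left(-5\right) \left(-2\right) 9 = 10 \cdot 9 = 90$)
$Q = 120$ ($Q = - 4 \left(-4 - 1\right) 6 = \left(-4\right) \left(-5\right) 6 = 20 \cdot 6 = 120$)
$\left(p + Q\right) + U{\left(\left(-1\right) \left(-1\right) \right)} = \left(90 + 120\right) + 0 = 210 + 0 = 210$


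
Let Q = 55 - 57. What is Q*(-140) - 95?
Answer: 185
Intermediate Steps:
Q = -2
Q*(-140) - 95 = -2*(-140) - 95 = 280 - 95 = 185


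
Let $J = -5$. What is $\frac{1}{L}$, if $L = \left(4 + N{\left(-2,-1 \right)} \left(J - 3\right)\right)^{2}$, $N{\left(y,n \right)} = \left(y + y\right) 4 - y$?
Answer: $\frac{1}{13456} \approx 7.4316 \cdot 10^{-5}$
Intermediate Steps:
$N{\left(y,n \right)} = 7 y$ ($N{\left(y,n \right)} = 2 y 4 - y = 8 y - y = 7 y$)
$L = 13456$ ($L = \left(4 + 7 \left(-2\right) \left(-5 - 3\right)\right)^{2} = \left(4 - -112\right)^{2} = \left(4 + 112\right)^{2} = 116^{2} = 13456$)
$\frac{1}{L} = \frac{1}{13456}$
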